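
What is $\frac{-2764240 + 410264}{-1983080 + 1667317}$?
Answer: $\frac{2353976}{315763} \approx 7.4549$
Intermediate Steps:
$\frac{-2764240 + 410264}{-1983080 + 1667317} = - \frac{2353976}{-315763} = \left(-2353976\right) \left(- \frac{1}{315763}\right) = \frac{2353976}{315763}$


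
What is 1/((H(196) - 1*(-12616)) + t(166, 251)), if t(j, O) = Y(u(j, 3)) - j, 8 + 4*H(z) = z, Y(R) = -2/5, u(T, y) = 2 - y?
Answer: 5/62483 ≈ 8.0022e-5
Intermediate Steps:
Y(R) = -⅖ (Y(R) = -2*⅕ = -⅖)
H(z) = -2 + z/4
t(j, O) = -⅖ - j
1/((H(196) - 1*(-12616)) + t(166, 251)) = 1/(((-2 + (¼)*196) - 1*(-12616)) + (-⅖ - 1*166)) = 1/(((-2 + 49) + 12616) + (-⅖ - 166)) = 1/((47 + 12616) - 832/5) = 1/(12663 - 832/5) = 1/(62483/5) = 5/62483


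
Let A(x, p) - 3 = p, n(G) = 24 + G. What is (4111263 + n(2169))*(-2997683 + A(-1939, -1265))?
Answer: -12336028303920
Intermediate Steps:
A(x, p) = 3 + p
(4111263 + n(2169))*(-2997683 + A(-1939, -1265)) = (4111263 + (24 + 2169))*(-2997683 + (3 - 1265)) = (4111263 + 2193)*(-2997683 - 1262) = 4113456*(-2998945) = -12336028303920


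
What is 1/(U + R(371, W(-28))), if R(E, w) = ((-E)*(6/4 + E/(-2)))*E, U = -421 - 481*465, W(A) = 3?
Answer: 1/25101858 ≈ 3.9838e-8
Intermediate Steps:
U = -224086 (U = -421 - 223665 = -224086)
R(E, w) = -E²*(3/2 - E/2) (R(E, w) = ((-E)*(6*(¼) + E*(-½)))*E = ((-E)*(3/2 - E/2))*E = (-E*(3/2 - E/2))*E = -E²*(3/2 - E/2))
1/(U + R(371, W(-28))) = 1/(-224086 + (½)*371²*(-3 + 371)) = 1/(-224086 + (½)*137641*368) = 1/(-224086 + 25325944) = 1/25101858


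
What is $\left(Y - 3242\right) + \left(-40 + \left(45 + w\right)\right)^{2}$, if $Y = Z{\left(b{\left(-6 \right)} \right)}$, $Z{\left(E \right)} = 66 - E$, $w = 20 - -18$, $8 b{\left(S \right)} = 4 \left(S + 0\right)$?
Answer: $-1324$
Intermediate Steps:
$b{\left(S \right)} = \frac{S}{2}$ ($b{\left(S \right)} = \frac{4 \left(S + 0\right)}{8} = \frac{4 S}{8} = \frac{S}{2}$)
$w = 38$ ($w = 20 + 18 = 38$)
$Y = 69$ ($Y = 66 - \frac{1}{2} \left(-6\right) = 66 - -3 = 66 + 3 = 69$)
$\left(Y - 3242\right) + \left(-40 + \left(45 + w\right)\right)^{2} = \left(69 - 3242\right) + \left(-40 + \left(45 + 38\right)\right)^{2} = -3173 + \left(-40 + 83\right)^{2} = -3173 + 43^{2} = -3173 + 1849 = -1324$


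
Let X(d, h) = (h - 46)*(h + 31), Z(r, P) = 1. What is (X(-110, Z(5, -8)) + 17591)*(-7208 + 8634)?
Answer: 23031326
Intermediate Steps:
X(d, h) = (-46 + h)*(31 + h)
(X(-110, Z(5, -8)) + 17591)*(-7208 + 8634) = ((-1426 + 1² - 15*1) + 17591)*(-7208 + 8634) = ((-1426 + 1 - 15) + 17591)*1426 = (-1440 + 17591)*1426 = 16151*1426 = 23031326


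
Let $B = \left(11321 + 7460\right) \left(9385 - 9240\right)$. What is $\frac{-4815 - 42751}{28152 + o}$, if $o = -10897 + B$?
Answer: $- \frac{23783}{1370250} \approx -0.017357$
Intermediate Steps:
$B = 2723245$ ($B = 18781 \cdot 145 = 2723245$)
$o = 2712348$ ($o = -10897 + 2723245 = 2712348$)
$\frac{-4815 - 42751}{28152 + o} = \frac{-4815 - 42751}{28152 + 2712348} = - \frac{47566}{2740500} = \left(-47566\right) \frac{1}{2740500} = - \frac{23783}{1370250}$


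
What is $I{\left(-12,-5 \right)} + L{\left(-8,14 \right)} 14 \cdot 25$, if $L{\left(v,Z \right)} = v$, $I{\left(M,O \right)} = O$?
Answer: $-2805$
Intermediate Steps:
$I{\left(-12,-5 \right)} + L{\left(-8,14 \right)} 14 \cdot 25 = -5 - 8 \cdot 14 \cdot 25 = -5 - 2800 = -2805$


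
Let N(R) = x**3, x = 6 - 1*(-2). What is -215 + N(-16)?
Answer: 297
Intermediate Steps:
x = 8 (x = 6 + 2 = 8)
N(R) = 512 (N(R) = 8**3 = 512)
-215 + N(-16) = -215 + 512 = 297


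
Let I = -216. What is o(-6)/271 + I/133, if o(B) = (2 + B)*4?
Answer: -60664/36043 ≈ -1.6831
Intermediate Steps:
o(B) = 8 + 4*B
o(-6)/271 + I/133 = (8 + 4*(-6))/271 - 216/133 = (8 - 24)*(1/271) - 216*1/133 = -16*1/271 - 216/133 = -16/271 - 216/133 = -60664/36043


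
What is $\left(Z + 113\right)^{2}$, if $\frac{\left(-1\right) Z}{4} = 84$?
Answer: $49729$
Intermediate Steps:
$Z = -336$ ($Z = \left(-4\right) 84 = -336$)
$\left(Z + 113\right)^{2} = \left(-336 + 113\right)^{2} = \left(-223\right)^{2} = 49729$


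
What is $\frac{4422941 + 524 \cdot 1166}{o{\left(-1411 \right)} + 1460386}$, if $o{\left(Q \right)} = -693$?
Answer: $\frac{5033925}{1459693} \approx 3.4486$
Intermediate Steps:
$\frac{4422941 + 524 \cdot 1166}{o{\left(-1411 \right)} + 1460386} = \frac{4422941 + 524 \cdot 1166}{-693 + 1460386} = \frac{4422941 + 610984}{1459693} = 5033925 \cdot \frac{1}{1459693} = \frac{5033925}{1459693}$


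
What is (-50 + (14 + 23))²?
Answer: 169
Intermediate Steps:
(-50 + (14 + 23))² = (-50 + 37)² = (-13)² = 169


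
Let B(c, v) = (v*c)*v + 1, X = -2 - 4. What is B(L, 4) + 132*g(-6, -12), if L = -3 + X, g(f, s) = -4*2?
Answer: -1199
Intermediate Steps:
X = -6
g(f, s) = -8
L = -9 (L = -3 - 6 = -9)
B(c, v) = 1 + c*v**2 (B(c, v) = (c*v)*v + 1 = c*v**2 + 1 = 1 + c*v**2)
B(L, 4) + 132*g(-6, -12) = (1 - 9*4**2) + 132*(-8) = (1 - 9*16) - 1056 = (1 - 144) - 1056 = -143 - 1056 = -1199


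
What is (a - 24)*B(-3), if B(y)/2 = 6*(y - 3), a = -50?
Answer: 5328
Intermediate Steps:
B(y) = -36 + 12*y (B(y) = 2*(6*(y - 3)) = 2*(6*(-3 + y)) = 2*(-18 + 6*y) = -36 + 12*y)
(a - 24)*B(-3) = (-50 - 24)*(-36 + 12*(-3)) = -74*(-36 - 36) = -74*(-72) = 5328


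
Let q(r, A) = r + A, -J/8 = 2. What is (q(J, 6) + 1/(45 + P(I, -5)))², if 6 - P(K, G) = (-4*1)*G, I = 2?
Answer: 95481/961 ≈ 99.356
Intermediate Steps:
J = -16 (J = -8*2 = -16)
P(K, G) = 6 + 4*G (P(K, G) = 6 - (-4*1)*G = 6 - (-4)*G = 6 + 4*G)
q(r, A) = A + r
(q(J, 6) + 1/(45 + P(I, -5)))² = ((6 - 16) + 1/(45 + (6 + 4*(-5))))² = (-10 + 1/(45 + (6 - 20)))² = (-10 + 1/(45 - 14))² = (-10 + 1/31)² = (-309/31)² = 95481/961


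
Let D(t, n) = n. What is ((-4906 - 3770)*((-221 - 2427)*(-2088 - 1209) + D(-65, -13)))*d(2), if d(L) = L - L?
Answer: 0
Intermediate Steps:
d(L) = 0
((-4906 - 3770)*((-221 - 2427)*(-2088 - 1209) + D(-65, -13)))*d(2) = ((-4906 - 3770)*((-221 - 2427)*(-2088 - 1209) - 13))*0 = -8676*(-2648*(-3297) - 13)*0 = -8676*(8730456 - 13)*0 = -8676*8730443*0 = -75745323468*0 = 0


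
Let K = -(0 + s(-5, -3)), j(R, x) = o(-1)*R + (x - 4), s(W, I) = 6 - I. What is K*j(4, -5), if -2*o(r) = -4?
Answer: 9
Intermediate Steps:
o(r) = 2 (o(r) = -1/2*(-4) = 2)
j(R, x) = -4 + x + 2*R (j(R, x) = 2*R + (x - 4) = 2*R + (-4 + x) = -4 + x + 2*R)
K = -9 (K = -(0 + (6 - 1*(-3))) = -(0 + (6 + 3)) = -(0 + 9) = -1*9 = -9)
K*j(4, -5) = -9*(-4 - 5 + 2*4) = -9*(-4 - 5 + 8) = -9*(-1) = 9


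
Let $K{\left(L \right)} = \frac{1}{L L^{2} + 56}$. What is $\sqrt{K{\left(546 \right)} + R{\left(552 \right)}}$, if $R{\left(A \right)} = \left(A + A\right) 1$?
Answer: $\frac{\sqrt{457030574427448007}}{20346424} \approx 33.227$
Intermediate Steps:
$K{\left(L \right)} = \frac{1}{56 + L^{3}}$ ($K{\left(L \right)} = \frac{1}{L^{3} + 56} = \frac{1}{56 + L^{3}}$)
$R{\left(A \right)} = 2 A$ ($R{\left(A \right)} = 2 A 1 = 2 A$)
$\sqrt{K{\left(546 \right)} + R{\left(552 \right)}} = \sqrt{\frac{1}{56 + 546^{3}} + 2 \cdot 552} = \sqrt{\frac{1}{56 + 162771336} + 1104} = \sqrt{\frac{1}{162771392} + 1104} = \sqrt{\frac{179699616769}{162771392}} = \frac{\sqrt{457030574427448007}}{20346424}$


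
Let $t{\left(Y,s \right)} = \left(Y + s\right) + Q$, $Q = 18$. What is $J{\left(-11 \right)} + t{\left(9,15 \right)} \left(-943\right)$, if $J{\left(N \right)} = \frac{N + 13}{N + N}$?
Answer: $- \frac{435667}{11} \approx -39606.0$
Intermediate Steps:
$t{\left(Y,s \right)} = 18 + Y + s$ ($t{\left(Y,s \right)} = \left(Y + s\right) + 18 = 18 + Y + s$)
$J{\left(N \right)} = \frac{13 + N}{2 N}$
$J{\left(-11 \right)} + t{\left(9,15 \right)} \left(-943\right) = \frac{13 - 11}{2 \left(-11\right)} + \left(18 + 9 + 15\right) \left(-943\right) = \frac{1}{2} \left(- \frac{1}{11}\right) 2 + 42 \left(-943\right) = - \frac{1}{11} - 39606 = - \frac{435667}{11}$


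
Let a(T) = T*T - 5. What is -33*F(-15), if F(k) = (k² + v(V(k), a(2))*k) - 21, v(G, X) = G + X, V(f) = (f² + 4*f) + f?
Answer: 67023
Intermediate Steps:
V(f) = f² + 5*f
a(T) = -5 + T² (a(T) = T² - 5 = -5 + T²)
F(k) = -21 + k² + k*(-1 + k*(5 + k)) (F(k) = (k² + (k*(5 + k) + (-5 + 2²))*k) - 21 = (k² + (k*(5 + k) + (-5 + 4))*k) - 21 = (k² + (k*(5 + k) - 1)*k) - 21 = (k² + (-1 + k*(5 + k))*k) - 21 = (k² + k*(-1 + k*(5 + k))) - 21 = -21 + k² + k*(-1 + k*(5 + k)))
-33*F(-15) = -33*(-21 + (-15)³ - 1*(-15) + 6*(-15)²) = -33*(-21 - 3375 + 15 + 6*225) = -33*(-21 - 3375 + 15 + 1350) = -33*(-2031) = 67023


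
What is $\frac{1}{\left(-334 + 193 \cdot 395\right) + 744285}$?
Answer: $\frac{1}{820186} \approx 1.2192 \cdot 10^{-6}$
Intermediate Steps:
$\frac{1}{\left(-334 + 193 \cdot 395\right) + 744285} = \frac{1}{\left(-334 + 76235\right) + 744285} = \frac{1}{75901 + 744285} = \frac{1}{820186}$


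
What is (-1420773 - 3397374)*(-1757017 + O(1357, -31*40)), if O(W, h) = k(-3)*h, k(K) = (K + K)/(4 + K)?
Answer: 8429719173819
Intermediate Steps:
k(K) = 2*K/(4 + K) (k(K) = (2*K)/(4 + K) = 2*K/(4 + K))
O(W, h) = -6*h (O(W, h) = (2*(-3)/(4 - 3))*h = (2*(-3)/1)*h = (2*(-3)*1)*h = -6*h)
(-1420773 - 3397374)*(-1757017 + O(1357, -31*40)) = (-1420773 - 3397374)*(-1757017 - (-186)*40) = -4818147*(-1757017 - 6*(-1240)) = -4818147*(-1757017 + 7440) = -4818147*(-1749577) = 8429719173819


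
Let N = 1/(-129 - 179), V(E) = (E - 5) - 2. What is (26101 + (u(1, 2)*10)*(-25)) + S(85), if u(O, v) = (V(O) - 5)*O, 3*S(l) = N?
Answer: 26658323/924 ≈ 28851.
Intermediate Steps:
V(E) = -7 + E (V(E) = (-5 + E) - 2 = -7 + E)
N = -1/308 (N = 1/(-308) = -1/308 ≈ -0.0032468)
S(l) = -1/924 (S(l) = (⅓)*(-1/308) = -1/924)
u(O, v) = O*(-12 + O) (u(O, v) = ((-7 + O) - 5)*O = (-12 + O)*O = O*(-12 + O))
(26101 + (u(1, 2)*10)*(-25)) + S(85) = (26101 + ((1*(-12 + 1))*10)*(-25)) - 1/924 = (26101 + ((1*(-11))*10)*(-25)) - 1/924 = (26101 - 11*10*(-25)) - 1/924 = (26101 - 110*(-25)) - 1/924 = (26101 + 2750) - 1/924 = 28851 - 1/924 = 26658323/924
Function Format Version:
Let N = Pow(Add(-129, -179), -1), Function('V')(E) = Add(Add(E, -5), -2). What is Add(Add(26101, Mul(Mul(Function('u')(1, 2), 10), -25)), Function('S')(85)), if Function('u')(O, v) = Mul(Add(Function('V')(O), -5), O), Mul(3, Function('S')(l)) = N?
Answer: Rational(26658323, 924) ≈ 28851.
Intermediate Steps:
Function('V')(E) = Add(-7, E) (Function('V')(E) = Add(Add(-5, E), -2) = Add(-7, E))
N = Rational(-1, 308) (N = Pow(-308, -1) = Rational(-1, 308) ≈ -0.0032468)
Function('S')(l) = Rational(-1, 924) (Function('S')(l) = Mul(Rational(1, 3), Rational(-1, 308)) = Rational(-1, 924))
Function('u')(O, v) = Mul(O, Add(-12, O)) (Function('u')(O, v) = Mul(Add(Add(-7, O), -5), O) = Mul(Add(-12, O), O) = Mul(O, Add(-12, O)))
Add(Add(26101, Mul(Mul(Function('u')(1, 2), 10), -25)), Function('S')(85)) = Add(Add(26101, Mul(Mul(Mul(1, Add(-12, 1)), 10), -25)), Rational(-1, 924)) = Add(Add(26101, Mul(Mul(Mul(1, -11), 10), -25)), Rational(-1, 924)) = Add(Add(26101, Mul(Mul(-11, 10), -25)), Rational(-1, 924)) = Add(Add(26101, Mul(-110, -25)), Rational(-1, 924)) = Add(Add(26101, 2750), Rational(-1, 924)) = Add(28851, Rational(-1, 924)) = Rational(26658323, 924)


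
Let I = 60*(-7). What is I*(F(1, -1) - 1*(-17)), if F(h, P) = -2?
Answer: -6300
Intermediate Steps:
I = -420
I*(F(1, -1) - 1*(-17)) = -420*(-2 - 1*(-17)) = -420*(-2 + 17) = -420*15 = -6300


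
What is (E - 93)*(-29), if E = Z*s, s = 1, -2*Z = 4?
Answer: 2755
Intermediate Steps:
Z = -2 (Z = -1/2*4 = -2)
E = -2 (E = -2*1 = -2)
(E - 93)*(-29) = (-2 - 93)*(-29) = -95*(-29) = 2755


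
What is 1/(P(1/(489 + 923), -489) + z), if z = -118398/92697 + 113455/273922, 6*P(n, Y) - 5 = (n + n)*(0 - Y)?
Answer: 148153502724/12696979415 ≈ 11.668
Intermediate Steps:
P(n, Y) = ⅚ - Y*n/3 (P(n, Y) = ⅚ + ((n + n)*(0 - Y))/6 = ⅚ + ((2*n)*(-Y))/6 = ⅚ + (-2*Y*n)/6 = ⅚ - Y*n/3)
z = -60371567/69949718 (z = -118398*1/92697 + 113455*(1/273922) = -39466/30899 + 113455/273922 = -60371567/69949718 ≈ -0.86307)
1/(P(1/(489 + 923), -489) + z) = 1/((⅚ - ⅓*(-489)/(489 + 923)) - 60371567/69949718) = 1/((⅚ - ⅓*(-489)/1412) - 60371567/69949718) = 1/((⅚ - ⅓*(-489)*1/1412) - 60371567/69949718) = 1/((⅚ + 163/1412) - 60371567/69949718) = 1/(4019/4236 - 60371567/69949718) = 1/(12696979415/148153502724) = 148153502724/12696979415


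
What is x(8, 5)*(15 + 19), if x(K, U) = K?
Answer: 272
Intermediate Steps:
x(8, 5)*(15 + 19) = 8*(15 + 19) = 8*34 = 272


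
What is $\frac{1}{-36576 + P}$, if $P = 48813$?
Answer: $\frac{1}{12237} \approx 8.1719 \cdot 10^{-5}$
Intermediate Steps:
$\frac{1}{-36576 + P} = \frac{1}{-36576 + 48813} = \frac{1}{12237}$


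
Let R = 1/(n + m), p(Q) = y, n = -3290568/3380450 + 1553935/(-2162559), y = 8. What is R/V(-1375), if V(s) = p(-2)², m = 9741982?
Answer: 3655211285775/2278975767532377530816 ≈ 1.6039e-9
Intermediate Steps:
n = -6184523507131/3655211285775 (n = -3290568*1/3380450 + 1553935*(-1/2162559) = -1645284/1690225 - 1553935/2162559 = -6184523507131/3655211285775 ≈ -1.6920)
p(Q) = 8
V(s) = 64 (V(s) = 8² = 64)
R = 3655211285775/35608996367693398919 (R = 1/(-6184523507131/3655211285775 + 9741982) = 1/(35608996367693398919/3655211285775) = 3655211285775/35608996367693398919 ≈ 1.0265e-7)
R/V(-1375) = (3655211285775/35608996367693398919)/64 = (3655211285775/35608996367693398919)*(1/64) = 3655211285775/2278975767532377530816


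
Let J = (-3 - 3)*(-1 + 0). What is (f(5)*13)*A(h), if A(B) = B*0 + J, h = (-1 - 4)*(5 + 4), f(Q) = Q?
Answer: 390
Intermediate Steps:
J = 6 (J = -6*(-1) = 6)
h = -45 (h = -5*9 = -45)
A(B) = 6 (A(B) = B*0 + 6 = 0 + 6 = 6)
(f(5)*13)*A(h) = (5*13)*6 = 65*6 = 390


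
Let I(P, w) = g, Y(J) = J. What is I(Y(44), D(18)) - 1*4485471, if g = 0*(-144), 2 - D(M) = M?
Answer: -4485471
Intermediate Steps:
D(M) = 2 - M
g = 0
I(P, w) = 0
I(Y(44), D(18)) - 1*4485471 = 0 - 1*4485471 = 0 - 4485471 = -4485471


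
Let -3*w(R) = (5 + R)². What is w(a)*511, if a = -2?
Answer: -1533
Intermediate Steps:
w(R) = -(5 + R)²/3
w(a)*511 = -(5 - 2)²/3*511 = -⅓*3²*511 = -⅓*9*511 = -3*511 = -1533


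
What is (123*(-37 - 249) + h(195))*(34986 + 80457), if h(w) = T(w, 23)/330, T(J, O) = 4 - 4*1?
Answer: -4061053854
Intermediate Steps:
T(J, O) = 0 (T(J, O) = 4 - 4 = 0)
h(w) = 0 (h(w) = 0/330 = 0*(1/330) = 0)
(123*(-37 - 249) + h(195))*(34986 + 80457) = (123*(-37 - 249) + 0)*(34986 + 80457) = (123*(-286) + 0)*115443 = (-35178 + 0)*115443 = -35178*115443 = -4061053854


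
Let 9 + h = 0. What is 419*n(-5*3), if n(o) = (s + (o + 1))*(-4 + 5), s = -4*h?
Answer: 9218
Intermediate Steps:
h = -9 (h = -9 + 0 = -9)
s = 36 (s = -4*(-9) = 36)
n(o) = 37 + o (n(o) = (36 + (o + 1))*(-4 + 5) = (36 + (1 + o))*1 = (37 + o)*1 = 37 + o)
419*n(-5*3) = 419*(37 - 5*3) = 419*(37 - 15) = 419*22 = 9218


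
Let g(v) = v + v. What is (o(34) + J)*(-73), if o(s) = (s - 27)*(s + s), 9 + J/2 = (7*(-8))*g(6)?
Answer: 64678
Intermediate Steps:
g(v) = 2*v
J = -1362 (J = -18 + 2*((7*(-8))*(2*6)) = -18 + 2*(-56*12) = -18 + 2*(-672) = -18 - 1344 = -1362)
o(s) = 2*s*(-27 + s) (o(s) = (-27 + s)*(2*s) = 2*s*(-27 + s))
(o(34) + J)*(-73) = (2*34*(-27 + 34) - 1362)*(-73) = (2*34*7 - 1362)*(-73) = (476 - 1362)*(-73) = -886*(-73) = 64678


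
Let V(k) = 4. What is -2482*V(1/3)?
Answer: -9928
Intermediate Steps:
-2482*V(1/3) = -2482*4 = -9928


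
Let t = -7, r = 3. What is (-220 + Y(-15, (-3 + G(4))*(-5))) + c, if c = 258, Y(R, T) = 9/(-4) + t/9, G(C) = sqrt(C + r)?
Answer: 1259/36 ≈ 34.972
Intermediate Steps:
G(C) = sqrt(3 + C) (G(C) = sqrt(C + 3) = sqrt(3 + C))
Y(R, T) = -109/36 (Y(R, T) = 9/(-4) - 7/9 = 9*(-1/4) - 7*1/9 = -9/4 - 7/9 = -109/36)
(-220 + Y(-15, (-3 + G(4))*(-5))) + c = (-220 - 109/36) + 258 = -8029/36 + 258 = 1259/36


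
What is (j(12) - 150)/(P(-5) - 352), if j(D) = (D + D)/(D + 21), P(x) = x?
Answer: 1642/3927 ≈ 0.41813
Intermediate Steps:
j(D) = 2*D/(21 + D) (j(D) = (2*D)/(21 + D) = 2*D/(21 + D))
(j(12) - 150)/(P(-5) - 352) = (2*12/(21 + 12) - 150)/(-5 - 352) = (2*12/33 - 150)/(-357) = (2*12*(1/33) - 150)*(-1/357) = (8/11 - 150)*(-1/357) = -1642/11*(-1/357) = 1642/3927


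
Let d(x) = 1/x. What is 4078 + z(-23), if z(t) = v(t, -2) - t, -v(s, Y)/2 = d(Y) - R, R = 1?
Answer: 4104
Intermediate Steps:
v(s, Y) = 2 - 2/Y (v(s, Y) = -2*(1/Y - 1*1) = -2*(1/Y - 1) = -2*(-1 + 1/Y) = 2 - 2/Y)
z(t) = 3 - t (z(t) = (2 - 2/(-2)) - t = (2 - 2*(-½)) - t = (2 + 1) - t = 3 - t)
4078 + z(-23) = 4078 + (3 - 1*(-23)) = 4078 + (3 + 23) = 4078 + 26 = 4104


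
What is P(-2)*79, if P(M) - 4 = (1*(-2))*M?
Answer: 632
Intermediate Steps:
P(M) = 4 - 2*M (P(M) = 4 + (1*(-2))*M = 4 - 2*M)
P(-2)*79 = (4 - 2*(-2))*79 = (4 + 4)*79 = 8*79 = 632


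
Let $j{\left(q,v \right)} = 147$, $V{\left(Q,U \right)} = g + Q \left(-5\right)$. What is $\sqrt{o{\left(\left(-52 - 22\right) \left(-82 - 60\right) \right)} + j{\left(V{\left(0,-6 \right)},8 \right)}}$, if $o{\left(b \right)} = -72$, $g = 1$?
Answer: $5 \sqrt{3} \approx 8.6602$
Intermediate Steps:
$V{\left(Q,U \right)} = 1 - 5 Q$ ($V{\left(Q,U \right)} = 1 + Q \left(-5\right) = 1 - 5 Q$)
$\sqrt{o{\left(\left(-52 - 22\right) \left(-82 - 60\right) \right)} + j{\left(V{\left(0,-6 \right)},8 \right)}} = \sqrt{-72 + 147} = \sqrt{75} = 5 \sqrt{3}$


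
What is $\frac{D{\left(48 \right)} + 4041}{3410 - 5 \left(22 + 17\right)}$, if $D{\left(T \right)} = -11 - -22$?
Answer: $\frac{4052}{3215} \approx 1.2603$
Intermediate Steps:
$D{\left(T \right)} = 11$ ($D{\left(T \right)} = -11 + 22 = 11$)
$\frac{D{\left(48 \right)} + 4041}{3410 - 5 \left(22 + 17\right)} = \frac{11 + 4041}{3410 - 5 \left(22 + 17\right)} = \frac{4052}{3410 - 195} = \frac{4052}{3215}$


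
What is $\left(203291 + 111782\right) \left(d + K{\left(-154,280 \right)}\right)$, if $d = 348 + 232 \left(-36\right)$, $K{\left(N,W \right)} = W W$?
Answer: $22179878908$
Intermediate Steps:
$K{\left(N,W \right)} = W^{2}$
$d = -8004$ ($d = 348 - 8352 = -8004$)
$\left(203291 + 111782\right) \left(d + K{\left(-154,280 \right)}\right) = \left(203291 + 111782\right) \left(-8004 + 280^{2}\right) = 315073 \left(-8004 + 78400\right) = 315073 \cdot 70396 = 22179878908$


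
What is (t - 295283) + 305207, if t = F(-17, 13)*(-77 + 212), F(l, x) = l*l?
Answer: 48939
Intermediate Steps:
F(l, x) = l**2
t = 39015 (t = (-17)**2*(-77 + 212) = 289*135 = 39015)
(t - 295283) + 305207 = (39015 - 295283) + 305207 = -256268 + 305207 = 48939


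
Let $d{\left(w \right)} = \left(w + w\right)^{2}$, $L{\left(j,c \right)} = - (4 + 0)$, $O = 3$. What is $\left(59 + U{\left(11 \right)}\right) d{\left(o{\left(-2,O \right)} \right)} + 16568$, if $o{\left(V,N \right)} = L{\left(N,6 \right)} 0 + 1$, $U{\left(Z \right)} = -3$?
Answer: $16792$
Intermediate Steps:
$L{\left(j,c \right)} = -4$ ($L{\left(j,c \right)} = \left(-1\right) 4 = -4$)
$o{\left(V,N \right)} = 1$ ($o{\left(V,N \right)} = \left(-4\right) 0 + 1 = 0 + 1 = 1$)
$d{\left(w \right)} = 4 w^{2}$ ($d{\left(w \right)} = \left(2 w\right)^{2} = 4 w^{2}$)
$\left(59 + U{\left(11 \right)}\right) d{\left(o{\left(-2,O \right)} \right)} + 16568 = \left(59 - 3\right) 4 \cdot 1^{2} + 16568 = 56 \cdot 4 \cdot 1 + 16568 = 56 \cdot 4 + 16568 = 224 + 16568 = 16792$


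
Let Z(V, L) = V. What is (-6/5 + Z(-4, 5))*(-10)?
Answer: 52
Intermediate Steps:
(-6/5 + Z(-4, 5))*(-10) = (-6/5 - 4)*(-10) = -26/5*(-10) = 52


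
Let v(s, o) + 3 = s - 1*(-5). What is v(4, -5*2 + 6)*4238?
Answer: 25428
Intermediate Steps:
v(s, o) = 2 + s (v(s, o) = -3 + (s - 1*(-5)) = -3 + (s + 5) = -3 + (5 + s) = 2 + s)
v(4, -5*2 + 6)*4238 = (2 + 4)*4238 = 6*4238 = 25428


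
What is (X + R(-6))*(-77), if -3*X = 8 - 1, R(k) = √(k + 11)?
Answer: 539/3 - 77*√5 ≈ 7.4894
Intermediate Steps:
R(k) = √(11 + k)
X = -7/3 (X = -(8 - 1)/3 = -⅓*7 = -7/3 ≈ -2.3333)
(X + R(-6))*(-77) = (-7/3 + √(11 - 6))*(-77) = (-7/3 + √5)*(-77) = 539/3 - 77*√5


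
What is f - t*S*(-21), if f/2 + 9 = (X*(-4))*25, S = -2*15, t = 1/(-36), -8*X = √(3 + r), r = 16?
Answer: -½ + 25*√19 ≈ 108.47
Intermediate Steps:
X = -√19/8 (X = -√(3 + 16)/8 = -√19/8 ≈ -0.54486)
t = -1/36 ≈ -0.027778
S = -30
f = -18 + 25*√19 (f = -18 + 2*((-√19/8*(-4))*25) = -18 + 2*((√19/2)*25) = -18 + 2*(25*√19/2) = -18 + 25*√19 ≈ 90.972)
f - t*S*(-21) = (-18 + 25*√19) - (-1/36*(-30))*(-21) = (-18 + 25*√19) - 5*(-21)/6 = (-18 + 25*√19) - 1*(-35/2) = (-18 + 25*√19) + 35/2 = -½ + 25*√19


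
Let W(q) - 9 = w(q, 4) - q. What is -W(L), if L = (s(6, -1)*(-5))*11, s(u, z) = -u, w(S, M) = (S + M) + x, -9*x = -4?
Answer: -121/9 ≈ -13.444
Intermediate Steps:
x = 4/9 (x = -1/9*(-4) = 4/9 ≈ 0.44444)
w(S, M) = 4/9 + M + S (w(S, M) = (S + M) + 4/9 = (M + S) + 4/9 = 4/9 + M + S)
L = 330 (L = (-1*6*(-5))*11 = -6*(-5)*11 = 30*11 = 330)
W(q) = 121/9 (W(q) = 9 + ((4/9 + 4 + q) - q) = 9 + ((40/9 + q) - q) = 9 + 40/9 = 121/9)
-W(L) = -1*121/9 = -121/9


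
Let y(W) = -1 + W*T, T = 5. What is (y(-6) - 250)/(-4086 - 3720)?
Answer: 281/7806 ≈ 0.035998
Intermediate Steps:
y(W) = -1 + 5*W (y(W) = -1 + W*5 = -1 + 5*W)
(y(-6) - 250)/(-4086 - 3720) = ((-1 + 5*(-6)) - 250)/(-4086 - 3720) = ((-1 - 30) - 250)/(-7806) = (-31 - 250)*(-1/7806) = -281*(-1/7806) = 281/7806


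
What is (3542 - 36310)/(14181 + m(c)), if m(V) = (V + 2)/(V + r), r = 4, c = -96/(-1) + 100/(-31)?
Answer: -49152000/21272969 ≈ -2.3105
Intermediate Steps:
c = 2876/31 (c = -96*(-1) + 100*(-1/31) = 96 - 100/31 = 2876/31 ≈ 92.774)
m(V) = (2 + V)/(4 + V) (m(V) = (V + 2)/(V + 4) = (2 + V)/(4 + V))
(3542 - 36310)/(14181 + m(c)) = (3542 - 36310)/(14181 + (2 + 2876/31)/(4 + 2876/31)) = -32768/(14181 + (2938/31)/(3000/31)) = -32768/(14181 + (31/3000)*(2938/31)) = -32768/(14181 + 1469/1500) = -32768/21272969/1500 = -32768*1500/21272969 = -49152000/21272969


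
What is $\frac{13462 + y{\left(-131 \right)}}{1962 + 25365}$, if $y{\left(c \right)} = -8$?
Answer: $\frac{13454}{27327} \approx 0.49233$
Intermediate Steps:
$\frac{13462 + y{\left(-131 \right)}}{1962 + 25365} = \frac{13462 - 8}{1962 + 25365} = \frac{13454}{27327}$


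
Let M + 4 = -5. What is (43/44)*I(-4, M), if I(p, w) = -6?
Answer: -129/22 ≈ -5.8636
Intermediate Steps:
M = -9 (M = -4 - 5 = -9)
(43/44)*I(-4, M) = (43/44)*(-6) = -129/22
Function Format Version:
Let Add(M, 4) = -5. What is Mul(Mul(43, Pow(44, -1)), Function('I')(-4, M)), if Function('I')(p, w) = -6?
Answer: Rational(-129, 22) ≈ -5.8636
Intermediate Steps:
M = -9 (M = Add(-4, -5) = -9)
Mul(Mul(43, Pow(44, -1)), Function('I')(-4, M)) = Mul(Mul(43, Pow(44, -1)), -6) = Mul(Mul(43, Rational(1, 44)), -6) = Mul(Rational(43, 44), -6) = Rational(-129, 22)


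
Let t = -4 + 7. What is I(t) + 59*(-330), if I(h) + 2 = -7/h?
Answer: -58423/3 ≈ -19474.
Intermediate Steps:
t = 3
I(h) = -2 - 7/h
I(t) + 59*(-330) = (-2 - 7/3) + 59*(-330) = (-2 - 7*⅓) - 19470 = (-2 - 7/3) - 19470 = -13/3 - 19470 = -58423/3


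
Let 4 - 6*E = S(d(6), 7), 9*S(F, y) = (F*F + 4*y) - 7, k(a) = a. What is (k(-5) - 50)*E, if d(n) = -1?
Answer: -385/27 ≈ -14.259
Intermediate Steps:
S(F, y) = -7/9 + F**2/9 + 4*y/9 (S(F, y) = ((F*F + 4*y) - 7)/9 = ((F**2 + 4*y) - 7)/9 = (-7 + F**2 + 4*y)/9 = -7/9 + F**2/9 + 4*y/9)
E = 7/27 (E = 2/3 - (-7/9 + (1/9)*(-1)**2 + (4/9)*7)/6 = 2/3 - (-7/9 + (1/9)*1 + 28/9)/6 = 2/3 - (-7/9 + 1/9 + 28/9)/6 = 2/3 - 1/6*22/9 = 2/3 - 11/27 = 7/27 ≈ 0.25926)
(k(-5) - 50)*E = (-5 - 50)*(7/27) = -55*7/27 = -385/27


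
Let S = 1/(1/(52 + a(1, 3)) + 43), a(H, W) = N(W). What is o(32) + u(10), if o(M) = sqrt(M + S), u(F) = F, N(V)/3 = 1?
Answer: 10 + sqrt(1060738)/182 ≈ 15.659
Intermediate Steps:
N(V) = 3 (N(V) = 3*1 = 3)
a(H, W) = 3
S = 55/2366 (S = 1/(1/(52 + 3) + 43) = 1/(1/55 + 43) = 1/(2366/55) = 55/2366 ≈ 0.023246)
o(M) = sqrt(55/2366 + M) (o(M) = sqrt(M + 55/2366) = sqrt(55/2366 + M))
o(32) + u(10) = sqrt(770 + 33124*32)/182 + 10 = sqrt(770 + 1059968)/182 + 10 = sqrt(1060738)/182 + 10 = 10 + sqrt(1060738)/182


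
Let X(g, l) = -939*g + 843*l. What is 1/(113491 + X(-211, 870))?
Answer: 1/1045030 ≈ 9.5691e-7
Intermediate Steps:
1/(113491 + X(-211, 870)) = 1/(113491 + (-939*(-211) + 843*870)) = 1/(113491 + (198129 + 733410)) = 1/(113491 + 931539) = 1/1045030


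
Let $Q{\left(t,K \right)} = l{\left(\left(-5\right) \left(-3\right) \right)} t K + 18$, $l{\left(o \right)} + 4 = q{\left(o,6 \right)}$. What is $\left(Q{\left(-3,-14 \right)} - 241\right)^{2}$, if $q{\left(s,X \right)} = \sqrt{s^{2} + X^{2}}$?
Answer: $613285 - 98532 \sqrt{29} \approx 82674.0$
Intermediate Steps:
$q{\left(s,X \right)} = \sqrt{X^{2} + s^{2}}$
$l{\left(o \right)} = -4 + \sqrt{36 + o^{2}}$ ($l{\left(o \right)} = -4 + \sqrt{6^{2} + o^{2}} = -4 + \sqrt{36 + o^{2}}$)
$Q{\left(t,K \right)} = 18 + K t \left(-4 + 3 \sqrt{29}\right)$ ($Q{\left(t,K \right)} = \left(-4 + \sqrt{36 + \left(\left(-5\right) \left(-3\right)\right)^{2}}\right) t K + 18 = \left(-4 + \sqrt{36 + 15^{2}}\right) t K + 18 = \left(-4 + \sqrt{36 + 225}\right) t K + 18 = \left(-4 + \sqrt{261}\right) t K + 18 = \left(-4 + 3 \sqrt{29}\right) t K + 18 = t \left(-4 + 3 \sqrt{29}\right) K + 18 = K t \left(-4 + 3 \sqrt{29}\right) + 18 = 18 + K t \left(-4 + 3 \sqrt{29}\right)$)
$\left(Q{\left(-3,-14 \right)} - 241\right)^{2} = \left(\left(18 - \left(-14\right) \left(-3\right) \left(4 - 3 \sqrt{29}\right)\right) - 241\right)^{2} = \left(\left(18 - \left(168 - 126 \sqrt{29}\right)\right) - 241\right)^{2} = \left(\left(-150 + 126 \sqrt{29}\right) - 241\right)^{2} = \left(-391 + 126 \sqrt{29}\right)^{2}$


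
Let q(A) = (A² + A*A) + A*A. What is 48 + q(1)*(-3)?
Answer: 39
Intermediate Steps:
q(A) = 3*A² (q(A) = (A² + A²) + A² = 2*A² + A² = 3*A²)
48 + q(1)*(-3) = 48 + (3*1²)*(-3) = 48 + (3*1)*(-3) = 48 + 3*(-3) = 48 - 9 = 39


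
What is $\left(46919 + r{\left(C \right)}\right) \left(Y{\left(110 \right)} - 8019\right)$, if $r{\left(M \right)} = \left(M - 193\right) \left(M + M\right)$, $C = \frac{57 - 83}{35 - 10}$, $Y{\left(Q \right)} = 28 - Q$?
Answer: $- \frac{239600255327}{625} \approx -3.8336 \cdot 10^{8}$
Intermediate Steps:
$C = - \frac{26}{25} \approx -1.04$
$r{\left(M \right)} = 2 M \left(-193 + M\right)$ ($r{\left(M \right)} = \left(-193 + M\right) 2 M = 2 M \left(-193 + M\right)$)
$\left(46919 + r{\left(C \right)}\right) \left(Y{\left(110 \right)} - 8019\right) = \left(46919 + 2 \left(- \frac{26}{25}\right) \left(-193 - \frac{26}{25}\right)\right) \left(\left(28 - 110\right) - 8019\right) = \left(46919 + 2 \left(- \frac{26}{25}\right) \left(- \frac{4851}{25}\right)\right) \left(\left(28 - 110\right) - 8019\right) = \left(46919 + \frac{252252}{625}\right) \left(-82 - 8019\right) = \frac{29576627}{625} \left(-8101\right) = - \frac{239600255327}{625}$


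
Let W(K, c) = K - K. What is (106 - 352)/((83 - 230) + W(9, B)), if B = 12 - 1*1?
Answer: 82/49 ≈ 1.6735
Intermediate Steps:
B = 11 (B = 12 - 1 = 11)
W(K, c) = 0
(106 - 352)/((83 - 230) + W(9, B)) = (106 - 352)/((83 - 230) + 0) = -246/(-147 + 0) = -246/(-147) = -246*(-1/147) = 82/49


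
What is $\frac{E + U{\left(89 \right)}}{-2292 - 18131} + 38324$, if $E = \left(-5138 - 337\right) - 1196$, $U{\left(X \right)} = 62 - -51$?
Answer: $\frac{782697610}{20423} \approx 38324.0$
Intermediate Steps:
$U{\left(X \right)} = 113$ ($U{\left(X \right)} = 62 + 51 = 113$)
$E = -6671$ ($E = -5475 - 1196 = -6671$)
$\frac{E + U{\left(89 \right)}}{-2292 - 18131} + 38324 = \frac{-6671 + 113}{-2292 - 18131} + 38324 = - \frac{6558}{-20423} + 38324 = \left(-6558\right) \left(- \frac{1}{20423}\right) + 38324 = \frac{6558}{20423} + 38324 = \frac{782697610}{20423}$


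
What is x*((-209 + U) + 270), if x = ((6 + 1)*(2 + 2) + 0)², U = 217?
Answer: 217952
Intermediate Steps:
x = 784 (x = (7*4 + 0)² = (28 + 0)² = 28² = 784)
x*((-209 + U) + 270) = 784*((-209 + 217) + 270) = 784*(8 + 270) = 784*278 = 217952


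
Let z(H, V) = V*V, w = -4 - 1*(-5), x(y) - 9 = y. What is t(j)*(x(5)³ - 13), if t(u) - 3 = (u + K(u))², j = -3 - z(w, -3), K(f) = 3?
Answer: 229404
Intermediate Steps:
x(y) = 9 + y
w = 1 (w = -4 + 5 = 1)
z(H, V) = V²
j = -12 (j = -3 - 1*(-3)² = -3 - 1*9 = -3 - 9 = -12)
t(u) = 3 + (3 + u)² (t(u) = 3 + (u + 3)² = 3 + (3 + u)²)
t(j)*(x(5)³ - 13) = (3 + (3 - 12)²)*((9 + 5)³ - 13) = (3 + (-9)²)*(14³ - 13) = (3 + 81)*(2744 - 13) = 84*2731 = 229404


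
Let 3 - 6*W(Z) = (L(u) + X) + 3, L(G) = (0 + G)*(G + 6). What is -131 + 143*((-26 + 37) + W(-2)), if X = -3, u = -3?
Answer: 1728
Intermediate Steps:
L(G) = G*(6 + G)
W(Z) = 2 (W(Z) = 1/2 - ((-3*(6 - 3) - 3) + 3)/6 = 1/2 - ((-3*3 - 3) + 3)/6 = 1/2 - ((-9 - 3) + 3)/6 = 1/2 - (-12 + 3)/6 = 1/2 - 1/6*(-9) = 1/2 + 3/2 = 2)
-131 + 143*((-26 + 37) + W(-2)) = -131 + 143*((-26 + 37) + 2) = -131 + 143*(11 + 2) = -131 + 143*13 = -131 + 1859 = 1728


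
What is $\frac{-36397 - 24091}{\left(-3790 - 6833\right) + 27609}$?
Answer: $- \frac{30244}{8493} \approx -3.5611$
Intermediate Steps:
$\frac{-36397 - 24091}{\left(-3790 - 6833\right) + 27609} = - \frac{60488}{\left(-3790 - 6833\right) + 27609} = - \frac{60488}{-10623 + 27609} = - \frac{60488}{16986} = \left(-60488\right) \frac{1}{16986} = - \frac{30244}{8493}$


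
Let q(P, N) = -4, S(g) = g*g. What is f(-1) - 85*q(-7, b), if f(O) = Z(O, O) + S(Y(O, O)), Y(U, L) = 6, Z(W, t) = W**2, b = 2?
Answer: 377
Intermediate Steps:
S(g) = g**2
f(O) = 36 + O**2 (f(O) = O**2 + 6**2 = O**2 + 36 = 36 + O**2)
f(-1) - 85*q(-7, b) = (36 + (-1)**2) - 85*(-4) = (36 + 1) + 340 = 37 + 340 = 377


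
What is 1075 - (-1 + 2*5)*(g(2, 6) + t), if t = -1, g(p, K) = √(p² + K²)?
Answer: 1084 - 18*√10 ≈ 1027.1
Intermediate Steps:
g(p, K) = √(K² + p²)
1075 - (-1 + 2*5)*(g(2, 6) + t) = 1075 - (-1 + 2*5)*(√(6² + 2²) - 1) = 1075 - (-1 + 10)*(√(36 + 4) - 1) = 1075 - 9*(√40 - 1) = 1075 - 9*(2*√10 - 1) = 1075 - 9*(-1 + 2*√10) = 1075 - (-9 + 18*√10) = 1075 + (9 - 18*√10) = 1084 - 18*√10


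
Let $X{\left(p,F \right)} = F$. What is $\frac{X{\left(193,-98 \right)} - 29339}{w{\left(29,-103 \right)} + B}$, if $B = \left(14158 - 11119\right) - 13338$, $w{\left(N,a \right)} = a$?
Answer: $\frac{29437}{10402} \approx 2.8299$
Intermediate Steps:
$B = -10299$ ($B = 3039 - 13338 = -10299$)
$\frac{X{\left(193,-98 \right)} - 29339}{w{\left(29,-103 \right)} + B} = \frac{-98 - 29339}{-103 - 10299} = - \frac{29437}{-10402} = \left(-29437\right) \left(- \frac{1}{10402}\right) = \frac{29437}{10402}$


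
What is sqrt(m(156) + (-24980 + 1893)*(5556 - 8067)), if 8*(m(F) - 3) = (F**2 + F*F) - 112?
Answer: sqrt(57977530) ≈ 7614.3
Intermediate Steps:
m(F) = -11 + F**2/4 (m(F) = 3 + ((F**2 + F*F) - 112)/8 = 3 + ((F**2 + F**2) - 112)/8 = 3 + (2*F**2 - 112)/8 = 3 + (-112 + 2*F**2)/8 = 3 + (-14 + F**2/4) = -11 + F**2/4)
sqrt(m(156) + (-24980 + 1893)*(5556 - 8067)) = sqrt((-11 + (1/4)*156**2) + (-24980 + 1893)*(5556 - 8067)) = sqrt((-11 + (1/4)*24336) - 23087*(-2511)) = sqrt((-11 + 6084) + 57971457) = sqrt(6073 + 57971457) = sqrt(57977530)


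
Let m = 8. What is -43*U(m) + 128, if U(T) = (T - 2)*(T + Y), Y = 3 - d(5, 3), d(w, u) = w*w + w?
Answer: 5030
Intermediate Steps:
d(w, u) = w + w**2 (d(w, u) = w**2 + w = w + w**2)
Y = -27 (Y = 3 - 5*(1 + 5) = 3 - 5*6 = 3 - 1*30 = 3 - 30 = -27)
U(T) = (-27 + T)*(-2 + T) (U(T) = (T - 2)*(T - 27) = (-2 + T)*(-27 + T) = (-27 + T)*(-2 + T))
-43*U(m) + 128 = -43*(54 + 8**2 - 29*8) + 128 = -43*(54 + 64 - 232) + 128 = -43*(-114) + 128 = 4902 + 128 = 5030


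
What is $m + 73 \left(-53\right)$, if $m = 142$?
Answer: $-3727$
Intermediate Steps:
$m + 73 \left(-53\right) = 142 + 73 \left(-53\right) = 142 - 3869 = -3727$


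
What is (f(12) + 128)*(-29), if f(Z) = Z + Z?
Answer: -4408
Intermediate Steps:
f(Z) = 2*Z
(f(12) + 128)*(-29) = (2*12 + 128)*(-29) = (24 + 128)*(-29) = 152*(-29) = -4408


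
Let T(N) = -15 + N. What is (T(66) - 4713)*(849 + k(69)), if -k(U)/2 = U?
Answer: -3314682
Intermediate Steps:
k(U) = -2*U
(T(66) - 4713)*(849 + k(69)) = ((-15 + 66) - 4713)*(849 - 2*69) = (51 - 4713)*(849 - 138) = -4662*711 = -3314682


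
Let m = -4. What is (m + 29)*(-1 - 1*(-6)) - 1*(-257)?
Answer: 382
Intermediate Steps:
(m + 29)*(-1 - 1*(-6)) - 1*(-257) = (-4 + 29)*(-1 - 1*(-6)) - 1*(-257) = 25*(-1 + 6) + 257 = 25*5 + 257 = 125 + 257 = 382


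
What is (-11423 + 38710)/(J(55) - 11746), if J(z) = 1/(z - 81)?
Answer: -709462/305397 ≈ -2.3231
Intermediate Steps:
J(z) = 1/(-81 + z)
(-11423 + 38710)/(J(55) - 11746) = (-11423 + 38710)/(1/(-81 + 55) - 11746) = 27287/(1/(-26) - 11746) = 27287/(-1/26 - 11746) = 27287/(-305397/26) = 27287*(-26/305397) = -709462/305397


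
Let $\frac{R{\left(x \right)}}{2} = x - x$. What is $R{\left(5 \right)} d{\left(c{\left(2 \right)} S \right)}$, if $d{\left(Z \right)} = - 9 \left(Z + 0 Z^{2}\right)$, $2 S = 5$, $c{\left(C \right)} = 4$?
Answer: $0$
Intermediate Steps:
$S = \frac{5}{2}$ ($S = \frac{1}{2} \cdot 5 = \frac{5}{2} \approx 2.5$)
$R{\left(x \right)} = 0$ ($R{\left(x \right)} = 2 \left(x - x\right) = 2 \cdot 0 = 0$)
$d{\left(Z \right)} = - 9 Z$ ($d{\left(Z \right)} = - 9 \left(Z + 0\right) = - 9 Z$)
$R{\left(5 \right)} d{\left(c{\left(2 \right)} S \right)} = 0 \left(- 9 \cdot 4 \cdot \frac{5}{2}\right) = 0 \left(\left(-9\right) 10\right) = 0 \left(-90\right) = 0$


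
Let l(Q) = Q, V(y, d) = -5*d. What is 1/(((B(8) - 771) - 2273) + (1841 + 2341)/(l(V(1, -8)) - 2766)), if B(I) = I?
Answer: -1363/4140159 ≈ -0.00032921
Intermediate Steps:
1/(((B(8) - 771) - 2273) + (1841 + 2341)/(l(V(1, -8)) - 2766)) = 1/(((8 - 771) - 2273) + (1841 + 2341)/(-5*(-8) - 2766)) = 1/((-763 - 2273) + 4182/(40 - 2766)) = 1/(-3036 + 4182/(-2726)) = 1/(-3036 + 4182*(-1/2726)) = 1/(-3036 - 2091/1363) = 1/(-4140159/1363) = -1363/4140159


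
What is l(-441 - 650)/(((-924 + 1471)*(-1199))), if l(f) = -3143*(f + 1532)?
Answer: 1386063/655853 ≈ 2.1134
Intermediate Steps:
l(f) = -4815076 - 3143*f (l(f) = -3143*(1532 + f) = -4815076 - 3143*f)
l(-441 - 650)/(((-924 + 1471)*(-1199))) = (-4815076 - 3143*(-441 - 650))/(((-924 + 1471)*(-1199))) = (-4815076 - 3143*(-1091))/((547*(-1199))) = (-4815076 + 3429013)/(-655853) = -1386063*(-1/655853) = 1386063/655853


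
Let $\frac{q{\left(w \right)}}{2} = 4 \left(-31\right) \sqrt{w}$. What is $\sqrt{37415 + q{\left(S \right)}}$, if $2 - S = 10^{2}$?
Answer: $\sqrt{37415 - 1736 i \sqrt{2}} \approx 193.53 - 6.3428 i$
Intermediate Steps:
$S = -98$ ($S = 2 - 10^{2} = 2 - 100 = -98$)
$q{\left(w \right)} = - 248 \sqrt{w}$ ($q{\left(w \right)} = 2 \cdot 4 \left(-31\right) \sqrt{w} = 2 \left(- 124 \sqrt{w}\right) = - 248 \sqrt{w}$)
$\sqrt{37415 + q{\left(S \right)}} = \sqrt{37415 - 248 \sqrt{-98}} = \sqrt{37415 - 248 \cdot 7 i \sqrt{2}} = \sqrt{37415 - 1736 i \sqrt{2}}$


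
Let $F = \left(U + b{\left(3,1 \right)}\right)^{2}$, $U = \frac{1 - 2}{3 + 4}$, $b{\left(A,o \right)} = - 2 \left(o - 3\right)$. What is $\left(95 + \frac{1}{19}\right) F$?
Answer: $\frac{188082}{133} \approx 1414.2$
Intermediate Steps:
$b{\left(A,o \right)} = 6 - 2 o$ ($b{\left(A,o \right)} = - 2 \left(-3 + o\right) = 6 - 2 o$)
$U = - \frac{1}{7} \approx -0.14286$
$F = \frac{729}{49}$ ($F = \left(- \frac{1}{7} + \left(6 - 2\right)\right)^{2} = \left(- \frac{1}{7} + 4\right)^{2} = \left(\frac{27}{7}\right)^{2} = \frac{729}{49} \approx 14.878$)
$\left(95 + \frac{1}{19}\right) F = \left(95 + \frac{1}{19}\right) \frac{729}{49} = \frac{1806}{19} \cdot \frac{729}{49} = \frac{188082}{133}$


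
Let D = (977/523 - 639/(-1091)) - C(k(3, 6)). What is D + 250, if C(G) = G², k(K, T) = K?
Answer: 138913017/570593 ≈ 243.45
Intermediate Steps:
D = -3735233/570593 (D = (977/523 - 639/(-1091)) - 1*3² = (977*(1/523) - 639*(-1/1091)) - 1*9 = (977/523 + 639/1091) - 9 = 1400104/570593 - 9 = -3735233/570593 ≈ -6.5462)
D + 250 = -3735233/570593 + 250 = 138913017/570593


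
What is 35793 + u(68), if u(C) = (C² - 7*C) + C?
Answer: 40009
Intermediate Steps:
u(C) = C² - 6*C
35793 + u(68) = 35793 + 68*(-6 + 68) = 35793 + 68*62 = 35793 + 4216 = 40009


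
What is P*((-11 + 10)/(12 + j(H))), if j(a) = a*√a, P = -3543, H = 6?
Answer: -1181/2 + 1181*√6/4 ≈ 132.71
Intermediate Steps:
j(a) = a^(3/2)
P*((-11 + 10)/(12 + j(H))) = -3543*(-11 + 10)/(12 + 6^(3/2)) = -(-3543)/(12 + 6*√6) = 3543/(12 + 6*√6)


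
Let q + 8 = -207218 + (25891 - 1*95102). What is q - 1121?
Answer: -277558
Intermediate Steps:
q = -276437 (q = -8 + (-207218 + (25891 - 1*95102)) = -8 + (-207218 + (25891 - 95102)) = -8 + (-207218 - 69211) = -8 - 276429 = -276437)
q - 1121 = -276437 - 1121 = -277558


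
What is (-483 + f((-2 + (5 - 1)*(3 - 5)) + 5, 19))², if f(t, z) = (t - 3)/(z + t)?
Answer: 11458225/49 ≈ 2.3384e+5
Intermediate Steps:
f(t, z) = (-3 + t)/(t + z)
(-483 + f((-2 + (5 - 1)*(3 - 5)) + 5, 19))² = (-483 + (-3 + ((-2 + (5 - 1)*(3 - 5)) + 5))/(((-2 + (5 - 1)*(3 - 5)) + 5) + 19))² = (-483 + (-3 + ((-2 + 4*(-2)) + 5))/(((-2 + 4*(-2)) + 5) + 19))² = (-483 + (-3 + ((-2 - 8) + 5))/(((-2 - 8) + 5) + 19))² = (-483 + (-3 + (-10 + 5))/((-10 + 5) + 19))² = (-483 + (-3 - 5)/(-5 + 19))² = (-483 - 8/14)² = (-483 + (1/14)*(-8))² = (-483 - 4/7)² = (-3385/7)² = 11458225/49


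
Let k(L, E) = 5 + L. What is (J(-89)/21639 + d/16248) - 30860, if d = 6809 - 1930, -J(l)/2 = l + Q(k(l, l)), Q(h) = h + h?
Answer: -3616656012589/117196824 ≈ -30860.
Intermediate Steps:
Q(h) = 2*h
J(l) = -20 - 6*l (J(l) = -2*(l + 2*(5 + l)) = -2*(l + (10 + 2*l)) = -2*(10 + 3*l) = -20 - 6*l)
d = 4879
(J(-89)/21639 + d/16248) - 30860 = ((-20 - 6*(-89))/21639 + 4879/16248) - 30860 = ((-20 + 534)*(1/21639) + 4879*(1/16248)) - 30860 = (514*(1/21639) + 4879/16248) - 30860 = (514/21639 + 4879/16248) - 30860 = 37976051/117196824 - 30860 = -3616656012589/117196824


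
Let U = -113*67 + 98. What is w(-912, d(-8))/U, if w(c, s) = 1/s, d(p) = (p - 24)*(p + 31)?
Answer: 1/5500128 ≈ 1.8181e-7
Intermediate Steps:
d(p) = (-24 + p)*(31 + p)
U = -7473 (U = -7571 + 98 = -7473)
w(-912, d(-8))/U = 1/((-744 + (-8)² + 7*(-8))*(-7473)) = -1/7473/(-744 + 64 - 56) = -1/7473/(-736) = -1/736*(-1/7473) = 1/5500128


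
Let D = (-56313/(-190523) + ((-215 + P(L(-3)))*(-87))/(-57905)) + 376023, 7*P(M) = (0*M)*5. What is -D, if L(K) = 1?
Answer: -829674708180159/2206446863 ≈ -3.7602e+5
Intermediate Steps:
P(M) = 0 (P(M) = ((0*M)*5)/7 = (0*5)/7 = (⅐)*0 = 0)
D = 829674708180159/2206446863 (D = (-56313/(-190523) + ((-215 + 0)*(-87))/(-57905)) + 376023 = (-56313*(-1/190523) - 215*(-87)*(-1/57905)) + 376023 = (56313/190523 + 18705*(-1/57905)) + 376023 = (56313/190523 - 3741/11581) + 376023 = -60585690/2206446863 + 376023 = 829674708180159/2206446863 ≈ 3.7602e+5)
-D = -1*829674708180159/2206446863 = -829674708180159/2206446863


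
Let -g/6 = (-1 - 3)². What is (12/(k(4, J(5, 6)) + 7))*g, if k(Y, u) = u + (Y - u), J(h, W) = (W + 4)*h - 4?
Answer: -1152/11 ≈ -104.73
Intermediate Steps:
J(h, W) = -4 + h*(4 + W) (J(h, W) = (4 + W)*h - 4 = h*(4 + W) - 4 = -4 + h*(4 + W))
k(Y, u) = Y
g = -96 (g = -6*(-1 - 3)² = -6*(-4)² = -6*16 = -96)
(12/(k(4, J(5, 6)) + 7))*g = (12/(4 + 7))*(-96) = (12/11)*(-96) = -1152/11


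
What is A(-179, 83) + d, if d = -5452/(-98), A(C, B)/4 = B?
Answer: 18994/49 ≈ 387.63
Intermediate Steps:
A(C, B) = 4*B
d = 2726/49 (d = -5452*(-1)/98 = -188*(-29/98) = 2726/49 ≈ 55.633)
A(-179, 83) + d = 4*83 + 2726/49 = 332 + 2726/49 = 18994/49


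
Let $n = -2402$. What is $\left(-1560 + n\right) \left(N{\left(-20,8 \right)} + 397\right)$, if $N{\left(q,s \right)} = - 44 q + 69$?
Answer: $-5332852$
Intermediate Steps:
$N{\left(q,s \right)} = 69 - 44 q$
$\left(-1560 + n\right) \left(N{\left(-20,8 \right)} + 397\right) = \left(-1560 - 2402\right) \left(\left(69 - -880\right) + 397\right) = - 3962 \left(\left(69 + 880\right) + 397\right) = - 3962 \left(949 + 397\right) = \left(-3962\right) 1346 = -5332852$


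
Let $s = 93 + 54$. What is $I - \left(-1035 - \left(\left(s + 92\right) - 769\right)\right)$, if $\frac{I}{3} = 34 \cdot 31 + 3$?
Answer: $3676$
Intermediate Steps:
$s = 147$
$I = 3171$ ($I = 3 \left(34 \cdot 31 + 3\right) = 3 \left(1054 + 3\right) = 3 \cdot 1057 = 3171$)
$I - \left(-1035 - \left(\left(s + 92\right) - 769\right)\right) = 3171 - \left(-1035 - \left(\left(147 + 92\right) - 769\right)\right) = 3171 - \left(-1035 - \left(239 - 769\right)\right) = 3171 - \left(-1035 - -530\right) = 3171 - \left(-1035 + 530\right) = 3171 - -505 = 3171 + 505 = 3676$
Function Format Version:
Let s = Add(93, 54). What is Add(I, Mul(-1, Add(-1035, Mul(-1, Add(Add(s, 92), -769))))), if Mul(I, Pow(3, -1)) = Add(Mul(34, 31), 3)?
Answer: 3676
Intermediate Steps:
s = 147
I = 3171 (I = Mul(3, Add(Mul(34, 31), 3)) = Mul(3, Add(1054, 3)) = Mul(3, 1057) = 3171)
Add(I, Mul(-1, Add(-1035, Mul(-1, Add(Add(s, 92), -769))))) = Add(3171, Mul(-1, Add(-1035, Mul(-1, Add(Add(147, 92), -769))))) = Add(3171, Mul(-1, Add(-1035, Mul(-1, Add(239, -769))))) = Add(3171, Mul(-1, Add(-1035, Mul(-1, -530)))) = Add(3171, Mul(-1, Add(-1035, 530))) = Add(3171, Mul(-1, -505)) = Add(3171, 505) = 3676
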